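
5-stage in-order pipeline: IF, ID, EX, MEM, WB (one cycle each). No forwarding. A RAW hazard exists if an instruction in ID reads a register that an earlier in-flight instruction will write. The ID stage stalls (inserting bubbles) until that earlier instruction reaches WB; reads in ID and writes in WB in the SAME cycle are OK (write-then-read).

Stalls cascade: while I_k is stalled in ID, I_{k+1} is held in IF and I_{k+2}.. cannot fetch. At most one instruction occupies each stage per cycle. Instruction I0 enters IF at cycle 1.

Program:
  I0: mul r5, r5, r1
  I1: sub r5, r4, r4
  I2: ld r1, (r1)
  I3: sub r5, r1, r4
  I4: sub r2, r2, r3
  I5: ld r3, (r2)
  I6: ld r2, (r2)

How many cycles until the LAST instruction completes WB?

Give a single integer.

Answer: 15

Derivation:
I0 mul r5 <- r5,r1: IF@1 ID@2 stall=0 (-) EX@3 MEM@4 WB@5
I1 sub r5 <- r4,r4: IF@2 ID@3 stall=0 (-) EX@4 MEM@5 WB@6
I2 ld r1 <- r1: IF@3 ID@4 stall=0 (-) EX@5 MEM@6 WB@7
I3 sub r5 <- r1,r4: IF@4 ID@5 stall=2 (RAW on I2.r1 (WB@7)) EX@8 MEM@9 WB@10
I4 sub r2 <- r2,r3: IF@5 ID@8 stall=0 (-) EX@9 MEM@10 WB@11
I5 ld r3 <- r2: IF@8 ID@9 stall=2 (RAW on I4.r2 (WB@11)) EX@12 MEM@13 WB@14
I6 ld r2 <- r2: IF@9 ID@12 stall=0 (-) EX@13 MEM@14 WB@15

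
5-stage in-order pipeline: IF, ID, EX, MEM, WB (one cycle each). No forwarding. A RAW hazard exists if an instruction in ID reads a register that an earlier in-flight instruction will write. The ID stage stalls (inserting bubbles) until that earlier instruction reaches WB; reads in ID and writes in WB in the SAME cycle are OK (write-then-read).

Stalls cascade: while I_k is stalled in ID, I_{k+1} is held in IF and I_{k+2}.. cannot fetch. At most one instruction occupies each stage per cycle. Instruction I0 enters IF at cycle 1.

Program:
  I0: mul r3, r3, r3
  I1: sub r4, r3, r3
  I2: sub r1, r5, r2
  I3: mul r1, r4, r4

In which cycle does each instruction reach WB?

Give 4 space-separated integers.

Answer: 5 8 9 11

Derivation:
I0 mul r3 <- r3,r3: IF@1 ID@2 stall=0 (-) EX@3 MEM@4 WB@5
I1 sub r4 <- r3,r3: IF@2 ID@3 stall=2 (RAW on I0.r3 (WB@5)) EX@6 MEM@7 WB@8
I2 sub r1 <- r5,r2: IF@3 ID@6 stall=0 (-) EX@7 MEM@8 WB@9
I3 mul r1 <- r4,r4: IF@6 ID@7 stall=1 (RAW on I1.r4 (WB@8)) EX@9 MEM@10 WB@11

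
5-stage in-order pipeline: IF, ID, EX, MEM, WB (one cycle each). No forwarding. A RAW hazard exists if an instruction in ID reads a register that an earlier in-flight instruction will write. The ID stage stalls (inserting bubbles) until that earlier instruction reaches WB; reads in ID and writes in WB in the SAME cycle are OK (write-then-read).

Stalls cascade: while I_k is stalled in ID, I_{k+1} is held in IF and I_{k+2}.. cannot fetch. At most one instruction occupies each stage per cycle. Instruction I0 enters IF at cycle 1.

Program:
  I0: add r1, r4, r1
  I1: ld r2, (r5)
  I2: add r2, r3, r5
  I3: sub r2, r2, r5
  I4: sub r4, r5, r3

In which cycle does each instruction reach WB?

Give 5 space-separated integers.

I0 add r1 <- r4,r1: IF@1 ID@2 stall=0 (-) EX@3 MEM@4 WB@5
I1 ld r2 <- r5: IF@2 ID@3 stall=0 (-) EX@4 MEM@5 WB@6
I2 add r2 <- r3,r5: IF@3 ID@4 stall=0 (-) EX@5 MEM@6 WB@7
I3 sub r2 <- r2,r5: IF@4 ID@5 stall=2 (RAW on I2.r2 (WB@7)) EX@8 MEM@9 WB@10
I4 sub r4 <- r5,r3: IF@5 ID@8 stall=0 (-) EX@9 MEM@10 WB@11

Answer: 5 6 7 10 11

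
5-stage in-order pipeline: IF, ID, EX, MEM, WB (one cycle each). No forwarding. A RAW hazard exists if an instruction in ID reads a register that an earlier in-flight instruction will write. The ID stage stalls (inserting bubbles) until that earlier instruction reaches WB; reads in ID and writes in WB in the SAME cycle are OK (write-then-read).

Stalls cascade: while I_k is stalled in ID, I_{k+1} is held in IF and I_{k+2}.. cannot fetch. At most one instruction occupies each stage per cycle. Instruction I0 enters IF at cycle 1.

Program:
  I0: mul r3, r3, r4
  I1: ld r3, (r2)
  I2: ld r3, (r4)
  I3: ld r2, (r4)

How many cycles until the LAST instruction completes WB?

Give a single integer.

I0 mul r3 <- r3,r4: IF@1 ID@2 stall=0 (-) EX@3 MEM@4 WB@5
I1 ld r3 <- r2: IF@2 ID@3 stall=0 (-) EX@4 MEM@5 WB@6
I2 ld r3 <- r4: IF@3 ID@4 stall=0 (-) EX@5 MEM@6 WB@7
I3 ld r2 <- r4: IF@4 ID@5 stall=0 (-) EX@6 MEM@7 WB@8

Answer: 8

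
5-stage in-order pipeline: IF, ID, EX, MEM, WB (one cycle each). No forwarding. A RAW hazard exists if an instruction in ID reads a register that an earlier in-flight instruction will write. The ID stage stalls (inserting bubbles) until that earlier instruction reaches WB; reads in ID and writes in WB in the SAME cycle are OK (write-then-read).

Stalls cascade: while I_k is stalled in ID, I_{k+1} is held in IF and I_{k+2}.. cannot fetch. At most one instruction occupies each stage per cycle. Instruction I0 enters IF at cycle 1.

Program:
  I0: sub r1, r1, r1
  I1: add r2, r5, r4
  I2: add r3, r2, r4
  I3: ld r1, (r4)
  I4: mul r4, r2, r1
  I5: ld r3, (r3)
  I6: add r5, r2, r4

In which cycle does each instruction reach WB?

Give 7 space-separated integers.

Answer: 5 6 9 10 13 14 16

Derivation:
I0 sub r1 <- r1,r1: IF@1 ID@2 stall=0 (-) EX@3 MEM@4 WB@5
I1 add r2 <- r5,r4: IF@2 ID@3 stall=0 (-) EX@4 MEM@5 WB@6
I2 add r3 <- r2,r4: IF@3 ID@4 stall=2 (RAW on I1.r2 (WB@6)) EX@7 MEM@8 WB@9
I3 ld r1 <- r4: IF@4 ID@7 stall=0 (-) EX@8 MEM@9 WB@10
I4 mul r4 <- r2,r1: IF@7 ID@8 stall=2 (RAW on I3.r1 (WB@10)) EX@11 MEM@12 WB@13
I5 ld r3 <- r3: IF@8 ID@11 stall=0 (-) EX@12 MEM@13 WB@14
I6 add r5 <- r2,r4: IF@11 ID@12 stall=1 (RAW on I4.r4 (WB@13)) EX@14 MEM@15 WB@16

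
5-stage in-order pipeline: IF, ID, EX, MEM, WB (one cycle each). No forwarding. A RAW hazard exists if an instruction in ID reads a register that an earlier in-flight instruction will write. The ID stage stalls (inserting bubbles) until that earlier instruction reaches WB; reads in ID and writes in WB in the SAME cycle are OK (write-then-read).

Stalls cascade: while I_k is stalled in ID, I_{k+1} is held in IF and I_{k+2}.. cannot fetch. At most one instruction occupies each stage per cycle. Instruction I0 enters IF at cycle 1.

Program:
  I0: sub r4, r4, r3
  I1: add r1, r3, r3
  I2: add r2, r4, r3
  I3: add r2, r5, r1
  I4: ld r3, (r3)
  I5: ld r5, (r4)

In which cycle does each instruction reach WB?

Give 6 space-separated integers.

Answer: 5 6 8 9 10 11

Derivation:
I0 sub r4 <- r4,r3: IF@1 ID@2 stall=0 (-) EX@3 MEM@4 WB@5
I1 add r1 <- r3,r3: IF@2 ID@3 stall=0 (-) EX@4 MEM@5 WB@6
I2 add r2 <- r4,r3: IF@3 ID@4 stall=1 (RAW on I0.r4 (WB@5)) EX@6 MEM@7 WB@8
I3 add r2 <- r5,r1: IF@4 ID@6 stall=0 (-) EX@7 MEM@8 WB@9
I4 ld r3 <- r3: IF@6 ID@7 stall=0 (-) EX@8 MEM@9 WB@10
I5 ld r5 <- r4: IF@7 ID@8 stall=0 (-) EX@9 MEM@10 WB@11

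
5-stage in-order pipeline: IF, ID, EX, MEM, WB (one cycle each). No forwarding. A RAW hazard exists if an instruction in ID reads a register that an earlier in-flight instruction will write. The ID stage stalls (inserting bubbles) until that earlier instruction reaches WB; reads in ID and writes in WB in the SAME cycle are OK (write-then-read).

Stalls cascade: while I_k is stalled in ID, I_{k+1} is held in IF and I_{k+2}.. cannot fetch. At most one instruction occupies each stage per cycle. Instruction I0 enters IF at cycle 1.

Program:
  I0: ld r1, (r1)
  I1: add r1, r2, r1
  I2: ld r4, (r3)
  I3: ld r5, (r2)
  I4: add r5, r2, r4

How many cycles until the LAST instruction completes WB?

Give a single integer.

Answer: 12

Derivation:
I0 ld r1 <- r1: IF@1 ID@2 stall=0 (-) EX@3 MEM@4 WB@5
I1 add r1 <- r2,r1: IF@2 ID@3 stall=2 (RAW on I0.r1 (WB@5)) EX@6 MEM@7 WB@8
I2 ld r4 <- r3: IF@3 ID@6 stall=0 (-) EX@7 MEM@8 WB@9
I3 ld r5 <- r2: IF@6 ID@7 stall=0 (-) EX@8 MEM@9 WB@10
I4 add r5 <- r2,r4: IF@7 ID@8 stall=1 (RAW on I2.r4 (WB@9)) EX@10 MEM@11 WB@12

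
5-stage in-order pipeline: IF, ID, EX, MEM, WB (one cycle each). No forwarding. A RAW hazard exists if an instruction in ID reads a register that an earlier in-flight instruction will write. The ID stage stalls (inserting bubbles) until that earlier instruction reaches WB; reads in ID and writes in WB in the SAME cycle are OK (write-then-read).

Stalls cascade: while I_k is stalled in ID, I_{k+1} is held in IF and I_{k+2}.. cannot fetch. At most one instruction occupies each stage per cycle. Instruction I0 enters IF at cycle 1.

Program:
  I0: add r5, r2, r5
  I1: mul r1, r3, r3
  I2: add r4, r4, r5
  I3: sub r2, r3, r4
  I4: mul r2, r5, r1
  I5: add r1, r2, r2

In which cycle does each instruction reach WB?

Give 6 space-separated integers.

I0 add r5 <- r2,r5: IF@1 ID@2 stall=0 (-) EX@3 MEM@4 WB@5
I1 mul r1 <- r3,r3: IF@2 ID@3 stall=0 (-) EX@4 MEM@5 WB@6
I2 add r4 <- r4,r5: IF@3 ID@4 stall=1 (RAW on I0.r5 (WB@5)) EX@6 MEM@7 WB@8
I3 sub r2 <- r3,r4: IF@4 ID@6 stall=2 (RAW on I2.r4 (WB@8)) EX@9 MEM@10 WB@11
I4 mul r2 <- r5,r1: IF@6 ID@9 stall=0 (-) EX@10 MEM@11 WB@12
I5 add r1 <- r2,r2: IF@9 ID@10 stall=2 (RAW on I4.r2 (WB@12)) EX@13 MEM@14 WB@15

Answer: 5 6 8 11 12 15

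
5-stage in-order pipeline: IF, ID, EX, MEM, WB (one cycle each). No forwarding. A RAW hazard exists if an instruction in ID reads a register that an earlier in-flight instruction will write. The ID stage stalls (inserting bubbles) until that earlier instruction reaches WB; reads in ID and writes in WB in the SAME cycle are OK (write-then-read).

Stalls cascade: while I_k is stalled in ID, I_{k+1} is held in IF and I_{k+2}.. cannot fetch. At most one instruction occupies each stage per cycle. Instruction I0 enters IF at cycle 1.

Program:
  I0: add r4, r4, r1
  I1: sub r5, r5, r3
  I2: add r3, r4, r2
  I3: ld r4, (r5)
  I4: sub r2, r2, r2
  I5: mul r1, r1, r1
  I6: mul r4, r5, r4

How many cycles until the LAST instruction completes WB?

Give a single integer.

I0 add r4 <- r4,r1: IF@1 ID@2 stall=0 (-) EX@3 MEM@4 WB@5
I1 sub r5 <- r5,r3: IF@2 ID@3 stall=0 (-) EX@4 MEM@5 WB@6
I2 add r3 <- r4,r2: IF@3 ID@4 stall=1 (RAW on I0.r4 (WB@5)) EX@6 MEM@7 WB@8
I3 ld r4 <- r5: IF@4 ID@6 stall=0 (-) EX@7 MEM@8 WB@9
I4 sub r2 <- r2,r2: IF@6 ID@7 stall=0 (-) EX@8 MEM@9 WB@10
I5 mul r1 <- r1,r1: IF@7 ID@8 stall=0 (-) EX@9 MEM@10 WB@11
I6 mul r4 <- r5,r4: IF@8 ID@9 stall=0 (-) EX@10 MEM@11 WB@12

Answer: 12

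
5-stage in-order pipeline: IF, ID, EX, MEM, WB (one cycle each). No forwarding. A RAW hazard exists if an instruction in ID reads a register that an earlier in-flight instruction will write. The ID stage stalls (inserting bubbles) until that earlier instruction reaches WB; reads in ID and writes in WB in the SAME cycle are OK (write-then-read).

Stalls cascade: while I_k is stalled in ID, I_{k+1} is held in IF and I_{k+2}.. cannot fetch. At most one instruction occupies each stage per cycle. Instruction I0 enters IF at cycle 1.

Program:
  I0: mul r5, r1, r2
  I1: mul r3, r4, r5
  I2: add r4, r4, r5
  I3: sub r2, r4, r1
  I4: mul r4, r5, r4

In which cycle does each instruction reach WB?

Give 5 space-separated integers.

I0 mul r5 <- r1,r2: IF@1 ID@2 stall=0 (-) EX@3 MEM@4 WB@5
I1 mul r3 <- r4,r5: IF@2 ID@3 stall=2 (RAW on I0.r5 (WB@5)) EX@6 MEM@7 WB@8
I2 add r4 <- r4,r5: IF@3 ID@6 stall=0 (-) EX@7 MEM@8 WB@9
I3 sub r2 <- r4,r1: IF@6 ID@7 stall=2 (RAW on I2.r4 (WB@9)) EX@10 MEM@11 WB@12
I4 mul r4 <- r5,r4: IF@7 ID@10 stall=0 (-) EX@11 MEM@12 WB@13

Answer: 5 8 9 12 13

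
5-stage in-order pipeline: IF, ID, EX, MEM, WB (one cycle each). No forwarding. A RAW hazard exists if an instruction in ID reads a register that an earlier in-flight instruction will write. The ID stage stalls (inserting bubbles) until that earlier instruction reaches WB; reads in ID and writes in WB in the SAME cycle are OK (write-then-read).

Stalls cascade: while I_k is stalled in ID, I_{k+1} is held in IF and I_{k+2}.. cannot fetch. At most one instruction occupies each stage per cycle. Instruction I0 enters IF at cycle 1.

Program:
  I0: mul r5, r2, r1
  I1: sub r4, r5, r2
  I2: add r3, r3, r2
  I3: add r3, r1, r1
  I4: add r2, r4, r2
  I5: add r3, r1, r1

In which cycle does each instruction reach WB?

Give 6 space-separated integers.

Answer: 5 8 9 10 11 12

Derivation:
I0 mul r5 <- r2,r1: IF@1 ID@2 stall=0 (-) EX@3 MEM@4 WB@5
I1 sub r4 <- r5,r2: IF@2 ID@3 stall=2 (RAW on I0.r5 (WB@5)) EX@6 MEM@7 WB@8
I2 add r3 <- r3,r2: IF@3 ID@6 stall=0 (-) EX@7 MEM@8 WB@9
I3 add r3 <- r1,r1: IF@6 ID@7 stall=0 (-) EX@8 MEM@9 WB@10
I4 add r2 <- r4,r2: IF@7 ID@8 stall=0 (-) EX@9 MEM@10 WB@11
I5 add r3 <- r1,r1: IF@8 ID@9 stall=0 (-) EX@10 MEM@11 WB@12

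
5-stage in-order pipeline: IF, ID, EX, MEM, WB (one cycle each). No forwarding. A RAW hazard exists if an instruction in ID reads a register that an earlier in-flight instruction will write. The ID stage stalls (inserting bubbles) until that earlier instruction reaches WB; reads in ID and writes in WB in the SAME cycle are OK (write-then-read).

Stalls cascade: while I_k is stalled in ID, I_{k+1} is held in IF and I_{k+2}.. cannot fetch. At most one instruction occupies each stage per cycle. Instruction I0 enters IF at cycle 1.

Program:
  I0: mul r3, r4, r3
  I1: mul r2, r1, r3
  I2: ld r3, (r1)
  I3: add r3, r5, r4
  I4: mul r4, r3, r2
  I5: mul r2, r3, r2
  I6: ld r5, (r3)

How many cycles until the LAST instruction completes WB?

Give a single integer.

I0 mul r3 <- r4,r3: IF@1 ID@2 stall=0 (-) EX@3 MEM@4 WB@5
I1 mul r2 <- r1,r3: IF@2 ID@3 stall=2 (RAW on I0.r3 (WB@5)) EX@6 MEM@7 WB@8
I2 ld r3 <- r1: IF@3 ID@6 stall=0 (-) EX@7 MEM@8 WB@9
I3 add r3 <- r5,r4: IF@6 ID@7 stall=0 (-) EX@8 MEM@9 WB@10
I4 mul r4 <- r3,r2: IF@7 ID@8 stall=2 (RAW on I3.r3 (WB@10)) EX@11 MEM@12 WB@13
I5 mul r2 <- r3,r2: IF@8 ID@11 stall=0 (-) EX@12 MEM@13 WB@14
I6 ld r5 <- r3: IF@11 ID@12 stall=0 (-) EX@13 MEM@14 WB@15

Answer: 15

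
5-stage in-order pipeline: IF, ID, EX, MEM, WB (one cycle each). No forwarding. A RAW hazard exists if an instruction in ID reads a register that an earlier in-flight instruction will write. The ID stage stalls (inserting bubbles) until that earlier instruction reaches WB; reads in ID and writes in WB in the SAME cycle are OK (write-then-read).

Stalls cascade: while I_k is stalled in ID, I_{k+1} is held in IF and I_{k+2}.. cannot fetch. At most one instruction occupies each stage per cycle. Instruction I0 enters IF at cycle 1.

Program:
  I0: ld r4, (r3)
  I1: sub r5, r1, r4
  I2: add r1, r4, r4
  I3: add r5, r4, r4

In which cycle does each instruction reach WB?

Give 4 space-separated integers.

Answer: 5 8 9 10

Derivation:
I0 ld r4 <- r3: IF@1 ID@2 stall=0 (-) EX@3 MEM@4 WB@5
I1 sub r5 <- r1,r4: IF@2 ID@3 stall=2 (RAW on I0.r4 (WB@5)) EX@6 MEM@7 WB@8
I2 add r1 <- r4,r4: IF@3 ID@6 stall=0 (-) EX@7 MEM@8 WB@9
I3 add r5 <- r4,r4: IF@6 ID@7 stall=0 (-) EX@8 MEM@9 WB@10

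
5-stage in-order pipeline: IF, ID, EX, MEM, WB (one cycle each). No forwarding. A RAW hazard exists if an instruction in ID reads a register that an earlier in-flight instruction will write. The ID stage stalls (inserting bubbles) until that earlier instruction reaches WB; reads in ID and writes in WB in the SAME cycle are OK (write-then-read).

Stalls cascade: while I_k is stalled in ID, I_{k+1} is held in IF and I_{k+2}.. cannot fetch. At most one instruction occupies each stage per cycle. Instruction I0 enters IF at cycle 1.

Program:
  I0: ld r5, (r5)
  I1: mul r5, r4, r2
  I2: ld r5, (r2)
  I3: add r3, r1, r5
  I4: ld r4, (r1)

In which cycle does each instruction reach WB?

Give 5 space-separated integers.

I0 ld r5 <- r5: IF@1 ID@2 stall=0 (-) EX@3 MEM@4 WB@5
I1 mul r5 <- r4,r2: IF@2 ID@3 stall=0 (-) EX@4 MEM@5 WB@6
I2 ld r5 <- r2: IF@3 ID@4 stall=0 (-) EX@5 MEM@6 WB@7
I3 add r3 <- r1,r5: IF@4 ID@5 stall=2 (RAW on I2.r5 (WB@7)) EX@8 MEM@9 WB@10
I4 ld r4 <- r1: IF@5 ID@8 stall=0 (-) EX@9 MEM@10 WB@11

Answer: 5 6 7 10 11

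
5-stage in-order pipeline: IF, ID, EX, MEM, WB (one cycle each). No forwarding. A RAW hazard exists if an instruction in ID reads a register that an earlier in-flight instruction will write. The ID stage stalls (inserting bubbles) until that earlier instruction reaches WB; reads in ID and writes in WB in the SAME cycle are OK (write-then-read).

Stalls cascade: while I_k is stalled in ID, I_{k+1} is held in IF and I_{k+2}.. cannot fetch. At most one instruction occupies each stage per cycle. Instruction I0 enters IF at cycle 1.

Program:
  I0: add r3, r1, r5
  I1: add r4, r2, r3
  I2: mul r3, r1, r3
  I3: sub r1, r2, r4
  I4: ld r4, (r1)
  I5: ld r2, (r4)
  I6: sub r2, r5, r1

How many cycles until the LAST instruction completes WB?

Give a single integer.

Answer: 18

Derivation:
I0 add r3 <- r1,r5: IF@1 ID@2 stall=0 (-) EX@3 MEM@4 WB@5
I1 add r4 <- r2,r3: IF@2 ID@3 stall=2 (RAW on I0.r3 (WB@5)) EX@6 MEM@7 WB@8
I2 mul r3 <- r1,r3: IF@3 ID@6 stall=0 (-) EX@7 MEM@8 WB@9
I3 sub r1 <- r2,r4: IF@6 ID@7 stall=1 (RAW on I1.r4 (WB@8)) EX@9 MEM@10 WB@11
I4 ld r4 <- r1: IF@7 ID@9 stall=2 (RAW on I3.r1 (WB@11)) EX@12 MEM@13 WB@14
I5 ld r2 <- r4: IF@9 ID@12 stall=2 (RAW on I4.r4 (WB@14)) EX@15 MEM@16 WB@17
I6 sub r2 <- r5,r1: IF@12 ID@15 stall=0 (-) EX@16 MEM@17 WB@18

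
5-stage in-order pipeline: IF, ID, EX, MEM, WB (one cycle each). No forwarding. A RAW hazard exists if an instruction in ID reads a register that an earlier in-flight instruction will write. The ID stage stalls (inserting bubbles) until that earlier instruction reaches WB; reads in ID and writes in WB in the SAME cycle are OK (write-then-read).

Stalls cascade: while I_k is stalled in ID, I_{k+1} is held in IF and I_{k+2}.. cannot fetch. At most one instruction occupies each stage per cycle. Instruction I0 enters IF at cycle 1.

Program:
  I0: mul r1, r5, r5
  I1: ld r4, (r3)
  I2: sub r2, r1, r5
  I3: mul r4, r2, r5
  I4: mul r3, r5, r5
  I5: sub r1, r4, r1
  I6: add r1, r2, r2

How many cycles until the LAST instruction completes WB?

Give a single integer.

I0 mul r1 <- r5,r5: IF@1 ID@2 stall=0 (-) EX@3 MEM@4 WB@5
I1 ld r4 <- r3: IF@2 ID@3 stall=0 (-) EX@4 MEM@5 WB@6
I2 sub r2 <- r1,r5: IF@3 ID@4 stall=1 (RAW on I0.r1 (WB@5)) EX@6 MEM@7 WB@8
I3 mul r4 <- r2,r5: IF@4 ID@6 stall=2 (RAW on I2.r2 (WB@8)) EX@9 MEM@10 WB@11
I4 mul r3 <- r5,r5: IF@6 ID@9 stall=0 (-) EX@10 MEM@11 WB@12
I5 sub r1 <- r4,r1: IF@9 ID@10 stall=1 (RAW on I3.r4 (WB@11)) EX@12 MEM@13 WB@14
I6 add r1 <- r2,r2: IF@10 ID@12 stall=0 (-) EX@13 MEM@14 WB@15

Answer: 15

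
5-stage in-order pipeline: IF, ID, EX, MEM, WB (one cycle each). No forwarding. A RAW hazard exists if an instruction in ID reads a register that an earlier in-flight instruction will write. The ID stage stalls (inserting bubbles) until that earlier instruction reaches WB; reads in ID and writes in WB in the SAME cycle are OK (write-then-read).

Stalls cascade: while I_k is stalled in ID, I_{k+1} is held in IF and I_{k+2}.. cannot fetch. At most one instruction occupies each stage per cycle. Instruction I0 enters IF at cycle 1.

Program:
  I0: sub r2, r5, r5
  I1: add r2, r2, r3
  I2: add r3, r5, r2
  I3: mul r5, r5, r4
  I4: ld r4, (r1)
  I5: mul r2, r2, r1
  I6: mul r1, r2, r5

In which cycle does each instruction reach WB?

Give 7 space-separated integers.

Answer: 5 8 11 12 13 14 17

Derivation:
I0 sub r2 <- r5,r5: IF@1 ID@2 stall=0 (-) EX@3 MEM@4 WB@5
I1 add r2 <- r2,r3: IF@2 ID@3 stall=2 (RAW on I0.r2 (WB@5)) EX@6 MEM@7 WB@8
I2 add r3 <- r5,r2: IF@3 ID@6 stall=2 (RAW on I1.r2 (WB@8)) EX@9 MEM@10 WB@11
I3 mul r5 <- r5,r4: IF@6 ID@9 stall=0 (-) EX@10 MEM@11 WB@12
I4 ld r4 <- r1: IF@9 ID@10 stall=0 (-) EX@11 MEM@12 WB@13
I5 mul r2 <- r2,r1: IF@10 ID@11 stall=0 (-) EX@12 MEM@13 WB@14
I6 mul r1 <- r2,r5: IF@11 ID@12 stall=2 (RAW on I5.r2 (WB@14)) EX@15 MEM@16 WB@17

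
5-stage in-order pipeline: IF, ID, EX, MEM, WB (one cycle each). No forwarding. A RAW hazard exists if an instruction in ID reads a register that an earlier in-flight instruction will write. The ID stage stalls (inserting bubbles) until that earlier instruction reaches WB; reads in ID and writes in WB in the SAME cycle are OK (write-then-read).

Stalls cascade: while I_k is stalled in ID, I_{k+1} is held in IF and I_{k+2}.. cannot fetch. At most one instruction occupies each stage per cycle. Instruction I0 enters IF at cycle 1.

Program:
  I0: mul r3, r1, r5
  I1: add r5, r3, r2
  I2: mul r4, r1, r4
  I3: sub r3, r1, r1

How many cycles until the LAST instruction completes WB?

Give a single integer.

I0 mul r3 <- r1,r5: IF@1 ID@2 stall=0 (-) EX@3 MEM@4 WB@5
I1 add r5 <- r3,r2: IF@2 ID@3 stall=2 (RAW on I0.r3 (WB@5)) EX@6 MEM@7 WB@8
I2 mul r4 <- r1,r4: IF@3 ID@6 stall=0 (-) EX@7 MEM@8 WB@9
I3 sub r3 <- r1,r1: IF@6 ID@7 stall=0 (-) EX@8 MEM@9 WB@10

Answer: 10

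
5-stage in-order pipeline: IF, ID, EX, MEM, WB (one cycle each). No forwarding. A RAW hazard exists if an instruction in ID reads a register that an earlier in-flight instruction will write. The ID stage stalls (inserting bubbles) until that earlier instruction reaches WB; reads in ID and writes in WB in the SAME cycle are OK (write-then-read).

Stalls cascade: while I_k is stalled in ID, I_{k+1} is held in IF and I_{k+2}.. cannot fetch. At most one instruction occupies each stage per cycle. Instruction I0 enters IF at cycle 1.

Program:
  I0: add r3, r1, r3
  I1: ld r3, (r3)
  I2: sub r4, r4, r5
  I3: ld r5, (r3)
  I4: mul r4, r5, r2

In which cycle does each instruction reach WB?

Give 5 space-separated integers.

I0 add r3 <- r1,r3: IF@1 ID@2 stall=0 (-) EX@3 MEM@4 WB@5
I1 ld r3 <- r3: IF@2 ID@3 stall=2 (RAW on I0.r3 (WB@5)) EX@6 MEM@7 WB@8
I2 sub r4 <- r4,r5: IF@3 ID@6 stall=0 (-) EX@7 MEM@8 WB@9
I3 ld r5 <- r3: IF@6 ID@7 stall=1 (RAW on I1.r3 (WB@8)) EX@9 MEM@10 WB@11
I4 mul r4 <- r5,r2: IF@7 ID@9 stall=2 (RAW on I3.r5 (WB@11)) EX@12 MEM@13 WB@14

Answer: 5 8 9 11 14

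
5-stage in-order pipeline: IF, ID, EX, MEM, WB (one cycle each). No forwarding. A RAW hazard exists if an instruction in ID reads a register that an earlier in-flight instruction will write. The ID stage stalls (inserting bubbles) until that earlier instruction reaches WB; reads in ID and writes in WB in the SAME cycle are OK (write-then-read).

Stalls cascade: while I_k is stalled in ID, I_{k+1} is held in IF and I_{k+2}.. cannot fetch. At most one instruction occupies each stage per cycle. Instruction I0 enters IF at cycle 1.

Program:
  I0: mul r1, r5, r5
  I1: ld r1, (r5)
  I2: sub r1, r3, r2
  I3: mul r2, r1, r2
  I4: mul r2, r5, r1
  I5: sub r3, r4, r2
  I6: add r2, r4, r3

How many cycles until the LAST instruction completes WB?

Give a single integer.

Answer: 17

Derivation:
I0 mul r1 <- r5,r5: IF@1 ID@2 stall=0 (-) EX@3 MEM@4 WB@5
I1 ld r1 <- r5: IF@2 ID@3 stall=0 (-) EX@4 MEM@5 WB@6
I2 sub r1 <- r3,r2: IF@3 ID@4 stall=0 (-) EX@5 MEM@6 WB@7
I3 mul r2 <- r1,r2: IF@4 ID@5 stall=2 (RAW on I2.r1 (WB@7)) EX@8 MEM@9 WB@10
I4 mul r2 <- r5,r1: IF@5 ID@8 stall=0 (-) EX@9 MEM@10 WB@11
I5 sub r3 <- r4,r2: IF@8 ID@9 stall=2 (RAW on I4.r2 (WB@11)) EX@12 MEM@13 WB@14
I6 add r2 <- r4,r3: IF@9 ID@12 stall=2 (RAW on I5.r3 (WB@14)) EX@15 MEM@16 WB@17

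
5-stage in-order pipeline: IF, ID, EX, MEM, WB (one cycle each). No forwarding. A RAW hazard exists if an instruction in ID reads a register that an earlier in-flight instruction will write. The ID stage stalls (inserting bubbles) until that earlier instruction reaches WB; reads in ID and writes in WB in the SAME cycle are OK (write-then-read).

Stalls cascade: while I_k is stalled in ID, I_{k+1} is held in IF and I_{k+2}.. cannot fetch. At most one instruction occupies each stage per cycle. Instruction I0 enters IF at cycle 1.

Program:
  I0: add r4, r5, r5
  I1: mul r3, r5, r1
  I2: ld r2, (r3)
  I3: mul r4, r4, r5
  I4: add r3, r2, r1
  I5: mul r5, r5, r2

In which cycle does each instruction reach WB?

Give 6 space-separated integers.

I0 add r4 <- r5,r5: IF@1 ID@2 stall=0 (-) EX@3 MEM@4 WB@5
I1 mul r3 <- r5,r1: IF@2 ID@3 stall=0 (-) EX@4 MEM@5 WB@6
I2 ld r2 <- r3: IF@3 ID@4 stall=2 (RAW on I1.r3 (WB@6)) EX@7 MEM@8 WB@9
I3 mul r4 <- r4,r5: IF@4 ID@7 stall=0 (-) EX@8 MEM@9 WB@10
I4 add r3 <- r2,r1: IF@7 ID@8 stall=1 (RAW on I2.r2 (WB@9)) EX@10 MEM@11 WB@12
I5 mul r5 <- r5,r2: IF@8 ID@10 stall=0 (-) EX@11 MEM@12 WB@13

Answer: 5 6 9 10 12 13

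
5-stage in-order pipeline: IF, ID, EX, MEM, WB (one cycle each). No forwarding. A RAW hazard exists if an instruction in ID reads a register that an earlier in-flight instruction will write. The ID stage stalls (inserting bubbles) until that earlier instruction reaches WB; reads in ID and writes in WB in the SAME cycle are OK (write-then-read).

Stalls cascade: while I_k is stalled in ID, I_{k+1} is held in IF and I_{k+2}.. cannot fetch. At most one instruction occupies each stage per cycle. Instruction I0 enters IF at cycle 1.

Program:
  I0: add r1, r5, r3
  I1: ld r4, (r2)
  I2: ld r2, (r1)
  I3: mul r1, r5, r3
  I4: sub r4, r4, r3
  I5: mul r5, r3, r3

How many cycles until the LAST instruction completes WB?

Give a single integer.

I0 add r1 <- r5,r3: IF@1 ID@2 stall=0 (-) EX@3 MEM@4 WB@5
I1 ld r4 <- r2: IF@2 ID@3 stall=0 (-) EX@4 MEM@5 WB@6
I2 ld r2 <- r1: IF@3 ID@4 stall=1 (RAW on I0.r1 (WB@5)) EX@6 MEM@7 WB@8
I3 mul r1 <- r5,r3: IF@4 ID@6 stall=0 (-) EX@7 MEM@8 WB@9
I4 sub r4 <- r4,r3: IF@6 ID@7 stall=0 (-) EX@8 MEM@9 WB@10
I5 mul r5 <- r3,r3: IF@7 ID@8 stall=0 (-) EX@9 MEM@10 WB@11

Answer: 11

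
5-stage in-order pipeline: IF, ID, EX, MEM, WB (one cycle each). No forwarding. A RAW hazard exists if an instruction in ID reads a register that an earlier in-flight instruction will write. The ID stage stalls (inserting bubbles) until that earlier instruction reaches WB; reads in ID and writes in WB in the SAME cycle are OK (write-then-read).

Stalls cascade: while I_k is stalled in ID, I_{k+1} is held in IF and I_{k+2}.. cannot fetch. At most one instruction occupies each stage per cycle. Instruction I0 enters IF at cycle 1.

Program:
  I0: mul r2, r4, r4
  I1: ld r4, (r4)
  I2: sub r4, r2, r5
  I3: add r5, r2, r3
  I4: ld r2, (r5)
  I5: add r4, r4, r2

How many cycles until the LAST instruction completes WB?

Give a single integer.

I0 mul r2 <- r4,r4: IF@1 ID@2 stall=0 (-) EX@3 MEM@4 WB@5
I1 ld r4 <- r4: IF@2 ID@3 stall=0 (-) EX@4 MEM@5 WB@6
I2 sub r4 <- r2,r5: IF@3 ID@4 stall=1 (RAW on I0.r2 (WB@5)) EX@6 MEM@7 WB@8
I3 add r5 <- r2,r3: IF@4 ID@6 stall=0 (-) EX@7 MEM@8 WB@9
I4 ld r2 <- r5: IF@6 ID@7 stall=2 (RAW on I3.r5 (WB@9)) EX@10 MEM@11 WB@12
I5 add r4 <- r4,r2: IF@7 ID@10 stall=2 (RAW on I4.r2 (WB@12)) EX@13 MEM@14 WB@15

Answer: 15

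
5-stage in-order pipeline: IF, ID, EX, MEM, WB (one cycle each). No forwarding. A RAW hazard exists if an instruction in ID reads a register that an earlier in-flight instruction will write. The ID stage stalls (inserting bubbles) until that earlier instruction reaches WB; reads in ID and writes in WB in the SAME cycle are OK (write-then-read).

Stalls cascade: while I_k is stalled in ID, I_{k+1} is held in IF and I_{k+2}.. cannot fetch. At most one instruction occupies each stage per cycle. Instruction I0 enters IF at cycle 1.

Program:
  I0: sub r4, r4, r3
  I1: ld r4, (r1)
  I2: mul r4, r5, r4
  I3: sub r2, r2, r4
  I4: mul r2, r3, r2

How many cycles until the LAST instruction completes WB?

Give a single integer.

Answer: 15

Derivation:
I0 sub r4 <- r4,r3: IF@1 ID@2 stall=0 (-) EX@3 MEM@4 WB@5
I1 ld r4 <- r1: IF@2 ID@3 stall=0 (-) EX@4 MEM@5 WB@6
I2 mul r4 <- r5,r4: IF@3 ID@4 stall=2 (RAW on I1.r4 (WB@6)) EX@7 MEM@8 WB@9
I3 sub r2 <- r2,r4: IF@4 ID@7 stall=2 (RAW on I2.r4 (WB@9)) EX@10 MEM@11 WB@12
I4 mul r2 <- r3,r2: IF@7 ID@10 stall=2 (RAW on I3.r2 (WB@12)) EX@13 MEM@14 WB@15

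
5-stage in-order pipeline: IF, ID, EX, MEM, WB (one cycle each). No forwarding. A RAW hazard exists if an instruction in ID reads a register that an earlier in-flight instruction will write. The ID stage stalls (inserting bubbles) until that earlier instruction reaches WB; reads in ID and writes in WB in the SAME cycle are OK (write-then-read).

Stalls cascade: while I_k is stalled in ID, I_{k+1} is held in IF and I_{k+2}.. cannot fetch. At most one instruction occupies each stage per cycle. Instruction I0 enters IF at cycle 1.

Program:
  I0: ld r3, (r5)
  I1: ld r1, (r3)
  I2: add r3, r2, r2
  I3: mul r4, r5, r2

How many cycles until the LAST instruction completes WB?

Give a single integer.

I0 ld r3 <- r5: IF@1 ID@2 stall=0 (-) EX@3 MEM@4 WB@5
I1 ld r1 <- r3: IF@2 ID@3 stall=2 (RAW on I0.r3 (WB@5)) EX@6 MEM@7 WB@8
I2 add r3 <- r2,r2: IF@3 ID@6 stall=0 (-) EX@7 MEM@8 WB@9
I3 mul r4 <- r5,r2: IF@6 ID@7 stall=0 (-) EX@8 MEM@9 WB@10

Answer: 10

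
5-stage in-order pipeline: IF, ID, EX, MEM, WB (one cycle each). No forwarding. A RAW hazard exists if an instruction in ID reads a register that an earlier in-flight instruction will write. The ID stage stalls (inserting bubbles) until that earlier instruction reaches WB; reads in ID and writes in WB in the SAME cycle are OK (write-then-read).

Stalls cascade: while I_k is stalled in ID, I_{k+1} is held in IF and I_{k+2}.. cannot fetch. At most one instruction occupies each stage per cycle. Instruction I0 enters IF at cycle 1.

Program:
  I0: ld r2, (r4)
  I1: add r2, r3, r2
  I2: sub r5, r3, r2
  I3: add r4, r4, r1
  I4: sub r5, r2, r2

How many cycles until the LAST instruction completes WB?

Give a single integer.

I0 ld r2 <- r4: IF@1 ID@2 stall=0 (-) EX@3 MEM@4 WB@5
I1 add r2 <- r3,r2: IF@2 ID@3 stall=2 (RAW on I0.r2 (WB@5)) EX@6 MEM@7 WB@8
I2 sub r5 <- r3,r2: IF@3 ID@6 stall=2 (RAW on I1.r2 (WB@8)) EX@9 MEM@10 WB@11
I3 add r4 <- r4,r1: IF@6 ID@9 stall=0 (-) EX@10 MEM@11 WB@12
I4 sub r5 <- r2,r2: IF@9 ID@10 stall=0 (-) EX@11 MEM@12 WB@13

Answer: 13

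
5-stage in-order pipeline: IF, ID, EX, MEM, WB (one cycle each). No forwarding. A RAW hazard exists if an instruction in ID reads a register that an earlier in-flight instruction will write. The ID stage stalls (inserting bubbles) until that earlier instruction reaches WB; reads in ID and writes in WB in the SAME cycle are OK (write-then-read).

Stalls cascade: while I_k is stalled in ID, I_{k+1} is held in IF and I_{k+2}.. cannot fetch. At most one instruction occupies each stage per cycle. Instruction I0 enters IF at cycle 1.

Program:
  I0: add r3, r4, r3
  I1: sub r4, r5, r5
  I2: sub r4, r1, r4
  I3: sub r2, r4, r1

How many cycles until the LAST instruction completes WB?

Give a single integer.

Answer: 12

Derivation:
I0 add r3 <- r4,r3: IF@1 ID@2 stall=0 (-) EX@3 MEM@4 WB@5
I1 sub r4 <- r5,r5: IF@2 ID@3 stall=0 (-) EX@4 MEM@5 WB@6
I2 sub r4 <- r1,r4: IF@3 ID@4 stall=2 (RAW on I1.r4 (WB@6)) EX@7 MEM@8 WB@9
I3 sub r2 <- r4,r1: IF@4 ID@7 stall=2 (RAW on I2.r4 (WB@9)) EX@10 MEM@11 WB@12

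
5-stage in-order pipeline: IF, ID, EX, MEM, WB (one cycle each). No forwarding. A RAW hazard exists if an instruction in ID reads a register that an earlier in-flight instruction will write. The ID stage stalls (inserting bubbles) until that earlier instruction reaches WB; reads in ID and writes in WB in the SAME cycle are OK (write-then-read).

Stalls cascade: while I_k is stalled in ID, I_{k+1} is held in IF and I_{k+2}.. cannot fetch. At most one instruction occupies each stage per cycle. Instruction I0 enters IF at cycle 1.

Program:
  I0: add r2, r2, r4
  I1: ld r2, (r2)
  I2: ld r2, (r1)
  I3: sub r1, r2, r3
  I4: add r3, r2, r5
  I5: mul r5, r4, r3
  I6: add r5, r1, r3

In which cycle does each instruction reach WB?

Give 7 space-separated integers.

Answer: 5 8 9 12 13 16 17

Derivation:
I0 add r2 <- r2,r4: IF@1 ID@2 stall=0 (-) EX@3 MEM@4 WB@5
I1 ld r2 <- r2: IF@2 ID@3 stall=2 (RAW on I0.r2 (WB@5)) EX@6 MEM@7 WB@8
I2 ld r2 <- r1: IF@3 ID@6 stall=0 (-) EX@7 MEM@8 WB@9
I3 sub r1 <- r2,r3: IF@6 ID@7 stall=2 (RAW on I2.r2 (WB@9)) EX@10 MEM@11 WB@12
I4 add r3 <- r2,r5: IF@7 ID@10 stall=0 (-) EX@11 MEM@12 WB@13
I5 mul r5 <- r4,r3: IF@10 ID@11 stall=2 (RAW on I4.r3 (WB@13)) EX@14 MEM@15 WB@16
I6 add r5 <- r1,r3: IF@11 ID@14 stall=0 (-) EX@15 MEM@16 WB@17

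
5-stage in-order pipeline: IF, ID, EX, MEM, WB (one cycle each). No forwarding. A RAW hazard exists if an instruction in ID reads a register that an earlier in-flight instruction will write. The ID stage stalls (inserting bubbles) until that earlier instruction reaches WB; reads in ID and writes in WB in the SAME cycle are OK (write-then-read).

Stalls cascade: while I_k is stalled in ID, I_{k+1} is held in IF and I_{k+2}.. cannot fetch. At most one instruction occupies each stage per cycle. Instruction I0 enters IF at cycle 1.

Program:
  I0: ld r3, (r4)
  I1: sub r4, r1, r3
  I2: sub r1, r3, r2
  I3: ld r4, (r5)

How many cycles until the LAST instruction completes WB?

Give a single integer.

I0 ld r3 <- r4: IF@1 ID@2 stall=0 (-) EX@3 MEM@4 WB@5
I1 sub r4 <- r1,r3: IF@2 ID@3 stall=2 (RAW on I0.r3 (WB@5)) EX@6 MEM@7 WB@8
I2 sub r1 <- r3,r2: IF@3 ID@6 stall=0 (-) EX@7 MEM@8 WB@9
I3 ld r4 <- r5: IF@6 ID@7 stall=0 (-) EX@8 MEM@9 WB@10

Answer: 10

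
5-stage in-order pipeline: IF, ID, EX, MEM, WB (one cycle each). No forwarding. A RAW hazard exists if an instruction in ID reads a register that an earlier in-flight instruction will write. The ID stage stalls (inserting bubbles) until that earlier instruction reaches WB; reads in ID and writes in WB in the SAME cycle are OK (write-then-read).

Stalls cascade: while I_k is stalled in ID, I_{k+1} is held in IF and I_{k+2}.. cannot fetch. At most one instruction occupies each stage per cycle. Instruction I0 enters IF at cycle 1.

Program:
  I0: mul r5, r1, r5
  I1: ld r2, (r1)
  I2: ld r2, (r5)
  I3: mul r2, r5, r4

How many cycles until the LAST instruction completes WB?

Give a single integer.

Answer: 9

Derivation:
I0 mul r5 <- r1,r5: IF@1 ID@2 stall=0 (-) EX@3 MEM@4 WB@5
I1 ld r2 <- r1: IF@2 ID@3 stall=0 (-) EX@4 MEM@5 WB@6
I2 ld r2 <- r5: IF@3 ID@4 stall=1 (RAW on I0.r5 (WB@5)) EX@6 MEM@7 WB@8
I3 mul r2 <- r5,r4: IF@4 ID@6 stall=0 (-) EX@7 MEM@8 WB@9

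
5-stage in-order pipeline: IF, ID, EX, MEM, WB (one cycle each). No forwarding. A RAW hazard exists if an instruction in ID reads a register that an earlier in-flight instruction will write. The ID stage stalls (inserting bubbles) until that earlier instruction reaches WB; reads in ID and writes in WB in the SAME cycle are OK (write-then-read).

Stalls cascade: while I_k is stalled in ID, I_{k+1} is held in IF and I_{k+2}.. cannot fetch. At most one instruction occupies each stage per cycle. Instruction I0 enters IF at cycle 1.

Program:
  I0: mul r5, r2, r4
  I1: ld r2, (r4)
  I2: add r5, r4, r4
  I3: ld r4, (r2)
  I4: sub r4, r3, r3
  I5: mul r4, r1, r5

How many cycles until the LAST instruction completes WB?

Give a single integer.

I0 mul r5 <- r2,r4: IF@1 ID@2 stall=0 (-) EX@3 MEM@4 WB@5
I1 ld r2 <- r4: IF@2 ID@3 stall=0 (-) EX@4 MEM@5 WB@6
I2 add r5 <- r4,r4: IF@3 ID@4 stall=0 (-) EX@5 MEM@6 WB@7
I3 ld r4 <- r2: IF@4 ID@5 stall=1 (RAW on I1.r2 (WB@6)) EX@7 MEM@8 WB@9
I4 sub r4 <- r3,r3: IF@5 ID@7 stall=0 (-) EX@8 MEM@9 WB@10
I5 mul r4 <- r1,r5: IF@7 ID@8 stall=0 (-) EX@9 MEM@10 WB@11

Answer: 11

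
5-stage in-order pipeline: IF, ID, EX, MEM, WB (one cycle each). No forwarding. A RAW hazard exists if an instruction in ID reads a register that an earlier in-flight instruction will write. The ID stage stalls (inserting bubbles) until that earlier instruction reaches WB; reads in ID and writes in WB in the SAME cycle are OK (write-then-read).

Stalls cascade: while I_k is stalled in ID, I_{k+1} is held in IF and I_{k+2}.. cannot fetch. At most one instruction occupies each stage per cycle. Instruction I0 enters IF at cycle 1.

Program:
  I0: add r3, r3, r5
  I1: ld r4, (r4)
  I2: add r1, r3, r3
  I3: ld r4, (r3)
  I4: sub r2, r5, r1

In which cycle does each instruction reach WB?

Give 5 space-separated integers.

Answer: 5 6 8 9 11

Derivation:
I0 add r3 <- r3,r5: IF@1 ID@2 stall=0 (-) EX@3 MEM@4 WB@5
I1 ld r4 <- r4: IF@2 ID@3 stall=0 (-) EX@4 MEM@5 WB@6
I2 add r1 <- r3,r3: IF@3 ID@4 stall=1 (RAW on I0.r3 (WB@5)) EX@6 MEM@7 WB@8
I3 ld r4 <- r3: IF@4 ID@6 stall=0 (-) EX@7 MEM@8 WB@9
I4 sub r2 <- r5,r1: IF@6 ID@7 stall=1 (RAW on I2.r1 (WB@8)) EX@9 MEM@10 WB@11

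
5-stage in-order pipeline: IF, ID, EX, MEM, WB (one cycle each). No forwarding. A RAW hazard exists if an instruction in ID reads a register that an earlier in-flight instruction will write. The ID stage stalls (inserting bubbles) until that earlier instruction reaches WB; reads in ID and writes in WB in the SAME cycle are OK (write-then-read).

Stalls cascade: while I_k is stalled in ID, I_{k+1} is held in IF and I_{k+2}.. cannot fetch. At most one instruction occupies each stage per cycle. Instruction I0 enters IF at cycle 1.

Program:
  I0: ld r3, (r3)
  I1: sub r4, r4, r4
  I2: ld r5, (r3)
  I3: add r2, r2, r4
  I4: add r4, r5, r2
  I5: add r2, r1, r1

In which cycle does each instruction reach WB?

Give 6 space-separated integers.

I0 ld r3 <- r3: IF@1 ID@2 stall=0 (-) EX@3 MEM@4 WB@5
I1 sub r4 <- r4,r4: IF@2 ID@3 stall=0 (-) EX@4 MEM@5 WB@6
I2 ld r5 <- r3: IF@3 ID@4 stall=1 (RAW on I0.r3 (WB@5)) EX@6 MEM@7 WB@8
I3 add r2 <- r2,r4: IF@4 ID@6 stall=0 (-) EX@7 MEM@8 WB@9
I4 add r4 <- r5,r2: IF@6 ID@7 stall=2 (RAW on I3.r2 (WB@9)) EX@10 MEM@11 WB@12
I5 add r2 <- r1,r1: IF@7 ID@10 stall=0 (-) EX@11 MEM@12 WB@13

Answer: 5 6 8 9 12 13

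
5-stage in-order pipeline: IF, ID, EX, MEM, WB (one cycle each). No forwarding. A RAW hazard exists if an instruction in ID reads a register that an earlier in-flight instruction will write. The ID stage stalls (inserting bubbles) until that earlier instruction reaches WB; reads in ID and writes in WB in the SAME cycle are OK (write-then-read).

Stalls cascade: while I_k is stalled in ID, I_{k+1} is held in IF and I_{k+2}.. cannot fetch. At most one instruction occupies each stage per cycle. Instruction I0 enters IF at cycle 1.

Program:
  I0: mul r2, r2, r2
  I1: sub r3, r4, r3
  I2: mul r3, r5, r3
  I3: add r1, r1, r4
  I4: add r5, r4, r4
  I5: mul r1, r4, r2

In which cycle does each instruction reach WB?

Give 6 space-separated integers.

Answer: 5 6 9 10 11 12

Derivation:
I0 mul r2 <- r2,r2: IF@1 ID@2 stall=0 (-) EX@3 MEM@4 WB@5
I1 sub r3 <- r4,r3: IF@2 ID@3 stall=0 (-) EX@4 MEM@5 WB@6
I2 mul r3 <- r5,r3: IF@3 ID@4 stall=2 (RAW on I1.r3 (WB@6)) EX@7 MEM@8 WB@9
I3 add r1 <- r1,r4: IF@4 ID@7 stall=0 (-) EX@8 MEM@9 WB@10
I4 add r5 <- r4,r4: IF@7 ID@8 stall=0 (-) EX@9 MEM@10 WB@11
I5 mul r1 <- r4,r2: IF@8 ID@9 stall=0 (-) EX@10 MEM@11 WB@12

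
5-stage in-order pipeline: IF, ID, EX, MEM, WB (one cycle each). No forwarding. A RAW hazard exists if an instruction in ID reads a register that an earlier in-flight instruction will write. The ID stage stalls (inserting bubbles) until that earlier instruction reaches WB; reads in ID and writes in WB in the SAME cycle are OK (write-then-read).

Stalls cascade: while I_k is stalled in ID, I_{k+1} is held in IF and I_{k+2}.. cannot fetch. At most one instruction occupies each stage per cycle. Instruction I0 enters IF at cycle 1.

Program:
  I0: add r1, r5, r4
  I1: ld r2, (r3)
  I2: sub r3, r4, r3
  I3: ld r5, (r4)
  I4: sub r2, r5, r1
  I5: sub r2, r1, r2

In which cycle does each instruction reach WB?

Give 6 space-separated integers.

I0 add r1 <- r5,r4: IF@1 ID@2 stall=0 (-) EX@3 MEM@4 WB@5
I1 ld r2 <- r3: IF@2 ID@3 stall=0 (-) EX@4 MEM@5 WB@6
I2 sub r3 <- r4,r3: IF@3 ID@4 stall=0 (-) EX@5 MEM@6 WB@7
I3 ld r5 <- r4: IF@4 ID@5 stall=0 (-) EX@6 MEM@7 WB@8
I4 sub r2 <- r5,r1: IF@5 ID@6 stall=2 (RAW on I3.r5 (WB@8)) EX@9 MEM@10 WB@11
I5 sub r2 <- r1,r2: IF@6 ID@9 stall=2 (RAW on I4.r2 (WB@11)) EX@12 MEM@13 WB@14

Answer: 5 6 7 8 11 14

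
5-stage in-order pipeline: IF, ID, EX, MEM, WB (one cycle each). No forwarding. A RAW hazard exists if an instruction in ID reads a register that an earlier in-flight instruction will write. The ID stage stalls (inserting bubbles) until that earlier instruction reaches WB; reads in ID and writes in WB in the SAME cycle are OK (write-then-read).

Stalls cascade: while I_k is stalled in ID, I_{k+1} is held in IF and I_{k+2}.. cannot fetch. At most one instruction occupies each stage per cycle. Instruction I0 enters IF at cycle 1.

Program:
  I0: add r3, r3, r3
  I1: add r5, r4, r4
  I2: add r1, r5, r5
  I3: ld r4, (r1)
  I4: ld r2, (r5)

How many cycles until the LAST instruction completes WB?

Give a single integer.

I0 add r3 <- r3,r3: IF@1 ID@2 stall=0 (-) EX@3 MEM@4 WB@5
I1 add r5 <- r4,r4: IF@2 ID@3 stall=0 (-) EX@4 MEM@5 WB@6
I2 add r1 <- r5,r5: IF@3 ID@4 stall=2 (RAW on I1.r5 (WB@6)) EX@7 MEM@8 WB@9
I3 ld r4 <- r1: IF@4 ID@7 stall=2 (RAW on I2.r1 (WB@9)) EX@10 MEM@11 WB@12
I4 ld r2 <- r5: IF@7 ID@10 stall=0 (-) EX@11 MEM@12 WB@13

Answer: 13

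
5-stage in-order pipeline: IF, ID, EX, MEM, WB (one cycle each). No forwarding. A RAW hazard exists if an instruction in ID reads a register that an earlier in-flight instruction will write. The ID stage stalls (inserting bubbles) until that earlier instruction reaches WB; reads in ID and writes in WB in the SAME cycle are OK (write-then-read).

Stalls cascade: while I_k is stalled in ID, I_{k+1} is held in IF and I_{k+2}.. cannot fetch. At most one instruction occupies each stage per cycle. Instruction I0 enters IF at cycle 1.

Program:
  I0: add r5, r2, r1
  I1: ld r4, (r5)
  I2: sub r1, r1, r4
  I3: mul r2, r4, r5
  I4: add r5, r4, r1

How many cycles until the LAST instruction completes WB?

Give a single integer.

Answer: 14

Derivation:
I0 add r5 <- r2,r1: IF@1 ID@2 stall=0 (-) EX@3 MEM@4 WB@5
I1 ld r4 <- r5: IF@2 ID@3 stall=2 (RAW on I0.r5 (WB@5)) EX@6 MEM@7 WB@8
I2 sub r1 <- r1,r4: IF@3 ID@6 stall=2 (RAW on I1.r4 (WB@8)) EX@9 MEM@10 WB@11
I3 mul r2 <- r4,r5: IF@6 ID@9 stall=0 (-) EX@10 MEM@11 WB@12
I4 add r5 <- r4,r1: IF@9 ID@10 stall=1 (RAW on I2.r1 (WB@11)) EX@12 MEM@13 WB@14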